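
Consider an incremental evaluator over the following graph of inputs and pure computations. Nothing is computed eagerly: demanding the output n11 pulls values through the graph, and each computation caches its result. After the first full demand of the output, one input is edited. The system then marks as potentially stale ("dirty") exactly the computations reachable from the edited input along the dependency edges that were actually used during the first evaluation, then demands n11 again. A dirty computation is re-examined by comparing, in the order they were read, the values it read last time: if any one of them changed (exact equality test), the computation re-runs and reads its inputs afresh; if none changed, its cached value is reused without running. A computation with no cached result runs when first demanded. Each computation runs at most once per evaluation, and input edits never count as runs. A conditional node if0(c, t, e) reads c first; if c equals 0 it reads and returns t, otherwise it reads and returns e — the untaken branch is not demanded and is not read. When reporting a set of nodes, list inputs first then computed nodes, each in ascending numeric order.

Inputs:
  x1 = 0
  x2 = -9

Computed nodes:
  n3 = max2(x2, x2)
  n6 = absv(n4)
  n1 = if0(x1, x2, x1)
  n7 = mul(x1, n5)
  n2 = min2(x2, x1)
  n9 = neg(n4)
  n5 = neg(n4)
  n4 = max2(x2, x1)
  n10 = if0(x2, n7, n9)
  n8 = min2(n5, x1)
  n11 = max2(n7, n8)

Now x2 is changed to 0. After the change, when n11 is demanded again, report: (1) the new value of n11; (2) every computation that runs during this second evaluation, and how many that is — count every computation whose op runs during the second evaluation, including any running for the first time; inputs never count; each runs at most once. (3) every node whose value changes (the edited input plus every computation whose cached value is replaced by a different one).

n11 now evaluates to 0.
Run set: n4 (1 run).
Changed values: x2.
The important point: n4 recomputes to an identical value, and the output ends up unchanged.

Initial pass — values computed on the first demand:
  n4 = max2(-9, 0) = 0
  n5 = neg(0) = 0
  n7 = mul(0, 0) = 0
  n8 = min2(0, 0) = 0
  n11 = max2(0, 0) = 0

Second demand — change propagation:
  n4: re-runs because x2 -9->0; new result 0 (unchanged).
  n5: re-examined; everything it read last time is the same (n4 unchanged) — cache 0 kept, no run.
  n7: re-examined; everything it read last time is the same (x1 unchanged, n5 unchanged) — cache 0 kept, no run.
  n8: re-examined; everything it read last time is the same (n5 unchanged, x1 unchanged) — cache 0 kept, no run.
  n11: re-examined; everything it read last time is the same (n7 unchanged, n8 unchanged) — cache 0 kept, no run.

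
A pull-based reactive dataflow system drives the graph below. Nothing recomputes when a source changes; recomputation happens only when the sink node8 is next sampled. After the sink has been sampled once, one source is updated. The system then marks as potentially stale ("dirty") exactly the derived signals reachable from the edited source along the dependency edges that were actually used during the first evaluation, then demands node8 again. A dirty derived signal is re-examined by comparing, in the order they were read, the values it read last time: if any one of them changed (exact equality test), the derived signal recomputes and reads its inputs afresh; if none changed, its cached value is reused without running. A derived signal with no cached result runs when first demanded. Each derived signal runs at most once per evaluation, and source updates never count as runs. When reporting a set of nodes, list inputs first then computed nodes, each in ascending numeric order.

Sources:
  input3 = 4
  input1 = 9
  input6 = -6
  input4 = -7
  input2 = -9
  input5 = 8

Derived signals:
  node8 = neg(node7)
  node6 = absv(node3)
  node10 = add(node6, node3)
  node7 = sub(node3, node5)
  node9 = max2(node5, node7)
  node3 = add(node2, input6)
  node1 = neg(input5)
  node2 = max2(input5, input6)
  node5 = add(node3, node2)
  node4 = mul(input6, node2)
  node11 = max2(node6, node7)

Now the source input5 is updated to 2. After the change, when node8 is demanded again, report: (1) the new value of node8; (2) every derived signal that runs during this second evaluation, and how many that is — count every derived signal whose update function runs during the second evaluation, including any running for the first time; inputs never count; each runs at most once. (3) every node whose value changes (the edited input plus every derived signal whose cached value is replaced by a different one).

First evaluation (everything demanded from the output):
  node2 = max2(8, -6) = 8
  node3 = add(8, -6) = 2
  node5 = add(2, 8) = 10
  node7 = sub(2, 10) = -8
  node8 = neg(-8) = 8

Propagation after the edit:
  node2: runs — input5 8->2; result 2.
  node3: runs — node2 8->2; result -4.
  node5: runs — node3 2->-4; node2 8->2; result -2.
  node7: runs — node3 2->-4; node5 10->-2; result -2.
  node8: runs — node7 -8->-2; result 2.

New value of node8: 2.
Derived signals that run: node2, node3, node5, node7, node8 — 5 in total.
Values that change: input5, node2, node3, node5, node7, node8.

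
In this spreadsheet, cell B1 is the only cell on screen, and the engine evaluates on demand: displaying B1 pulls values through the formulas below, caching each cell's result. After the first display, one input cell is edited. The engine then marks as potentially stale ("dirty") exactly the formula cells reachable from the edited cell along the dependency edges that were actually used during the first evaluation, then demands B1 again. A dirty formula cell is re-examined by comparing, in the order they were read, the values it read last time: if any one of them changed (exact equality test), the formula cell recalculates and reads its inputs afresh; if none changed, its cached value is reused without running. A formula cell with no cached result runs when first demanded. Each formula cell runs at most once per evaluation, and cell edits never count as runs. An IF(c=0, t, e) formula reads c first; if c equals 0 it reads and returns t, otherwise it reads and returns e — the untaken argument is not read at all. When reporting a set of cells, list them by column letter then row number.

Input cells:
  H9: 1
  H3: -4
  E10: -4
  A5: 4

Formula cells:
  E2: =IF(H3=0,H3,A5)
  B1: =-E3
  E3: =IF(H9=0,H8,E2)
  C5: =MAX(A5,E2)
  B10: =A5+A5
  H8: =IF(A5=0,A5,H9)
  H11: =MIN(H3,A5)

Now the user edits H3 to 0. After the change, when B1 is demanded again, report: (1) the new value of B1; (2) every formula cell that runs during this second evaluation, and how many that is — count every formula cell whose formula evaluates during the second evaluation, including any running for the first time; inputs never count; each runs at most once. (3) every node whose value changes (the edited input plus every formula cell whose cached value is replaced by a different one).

Initial pass — values computed on the first demand:
  E2 = IF(H3=0: H3=-4 -> else branch A5) = 4
  E3 = IF(H9=0: H9=1 -> else branch E2) = 4
  B1 = -(4) = -4

Second demand — change propagation:
  E2: re-runs because H3 -4->0; new result 0.
  E3: re-runs because E2 4->0; new result 0.
  B1: re-runs because E3 4->0; new result 0.

B1 now evaluates to 0.
Run set: B1, E2, E3 (3 run).
Changed values: B1, E2, E3, H3.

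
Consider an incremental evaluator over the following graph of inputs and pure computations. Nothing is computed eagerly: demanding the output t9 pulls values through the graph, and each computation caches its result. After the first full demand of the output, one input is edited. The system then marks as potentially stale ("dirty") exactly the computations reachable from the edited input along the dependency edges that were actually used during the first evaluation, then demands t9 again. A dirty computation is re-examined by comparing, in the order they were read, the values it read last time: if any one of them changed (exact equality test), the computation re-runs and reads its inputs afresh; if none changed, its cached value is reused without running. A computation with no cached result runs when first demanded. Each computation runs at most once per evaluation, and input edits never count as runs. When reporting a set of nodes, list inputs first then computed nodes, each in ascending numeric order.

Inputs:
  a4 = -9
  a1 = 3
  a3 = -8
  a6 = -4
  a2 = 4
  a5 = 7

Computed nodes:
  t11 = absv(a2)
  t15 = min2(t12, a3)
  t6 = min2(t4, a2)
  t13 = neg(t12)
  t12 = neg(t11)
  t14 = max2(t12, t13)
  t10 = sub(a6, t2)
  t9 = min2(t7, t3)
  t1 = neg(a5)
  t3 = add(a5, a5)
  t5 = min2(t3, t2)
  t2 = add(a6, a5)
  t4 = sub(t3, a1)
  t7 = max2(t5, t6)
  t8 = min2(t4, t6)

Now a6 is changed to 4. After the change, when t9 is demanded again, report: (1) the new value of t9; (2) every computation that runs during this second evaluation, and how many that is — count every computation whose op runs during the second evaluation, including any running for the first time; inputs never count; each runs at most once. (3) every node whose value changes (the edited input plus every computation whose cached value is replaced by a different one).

Initial pass — values computed on the first demand:
  t2 = add(-4, 7) = 3
  t3 = add(7, 7) = 14
  t4 = sub(14, 3) = 11
  t5 = min2(14, 3) = 3
  t6 = min2(11, 4) = 4
  t7 = max2(3, 4) = 4
  t9 = min2(4, 14) = 4

Second demand — change propagation:
  t2: re-runs because a6 -4->4; new result 11.
  t5: re-runs because t2 3->11; new result 11.
  t7: re-runs because t5 3->11; new result 11.
  t9: re-runs because t7 4->11; new result 11.

t9 now evaluates to 11.
Run set: t2, t5, t7, t9 (4 run).
Changed values: a6, t2, t5, t7, t9.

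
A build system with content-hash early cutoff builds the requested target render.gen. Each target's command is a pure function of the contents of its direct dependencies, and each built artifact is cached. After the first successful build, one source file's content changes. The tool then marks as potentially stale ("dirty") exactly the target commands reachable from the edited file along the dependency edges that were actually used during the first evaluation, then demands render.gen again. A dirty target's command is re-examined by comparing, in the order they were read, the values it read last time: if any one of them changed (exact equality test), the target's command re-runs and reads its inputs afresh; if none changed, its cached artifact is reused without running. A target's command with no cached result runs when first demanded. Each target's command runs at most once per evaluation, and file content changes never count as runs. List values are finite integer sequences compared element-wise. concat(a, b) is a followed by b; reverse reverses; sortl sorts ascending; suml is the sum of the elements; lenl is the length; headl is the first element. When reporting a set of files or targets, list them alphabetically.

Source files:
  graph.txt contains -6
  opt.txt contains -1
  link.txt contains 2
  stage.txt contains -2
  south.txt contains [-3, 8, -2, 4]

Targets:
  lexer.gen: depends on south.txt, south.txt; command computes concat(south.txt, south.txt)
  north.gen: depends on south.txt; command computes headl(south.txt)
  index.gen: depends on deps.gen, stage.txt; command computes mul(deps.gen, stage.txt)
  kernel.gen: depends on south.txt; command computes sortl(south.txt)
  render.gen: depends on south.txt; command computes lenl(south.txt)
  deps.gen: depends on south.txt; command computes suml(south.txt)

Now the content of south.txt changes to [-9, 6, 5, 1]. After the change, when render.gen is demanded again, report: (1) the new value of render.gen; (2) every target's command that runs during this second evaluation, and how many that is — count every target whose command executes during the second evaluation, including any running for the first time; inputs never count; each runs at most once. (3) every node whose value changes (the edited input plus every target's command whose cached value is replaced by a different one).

First evaluation (everything demanded from the output):
  render.gen = lenl([-3, 8, -2, 4]) = 4

Propagation after the edit:
  render.gen: runs — south.txt [-3, 8, -2, 4]->[-9, 6, 5, 1]; result 4 (same value as before).

New value of render.gen: 4.
Target commands that run: render.gen — 1 in total.
Values that change: south.txt.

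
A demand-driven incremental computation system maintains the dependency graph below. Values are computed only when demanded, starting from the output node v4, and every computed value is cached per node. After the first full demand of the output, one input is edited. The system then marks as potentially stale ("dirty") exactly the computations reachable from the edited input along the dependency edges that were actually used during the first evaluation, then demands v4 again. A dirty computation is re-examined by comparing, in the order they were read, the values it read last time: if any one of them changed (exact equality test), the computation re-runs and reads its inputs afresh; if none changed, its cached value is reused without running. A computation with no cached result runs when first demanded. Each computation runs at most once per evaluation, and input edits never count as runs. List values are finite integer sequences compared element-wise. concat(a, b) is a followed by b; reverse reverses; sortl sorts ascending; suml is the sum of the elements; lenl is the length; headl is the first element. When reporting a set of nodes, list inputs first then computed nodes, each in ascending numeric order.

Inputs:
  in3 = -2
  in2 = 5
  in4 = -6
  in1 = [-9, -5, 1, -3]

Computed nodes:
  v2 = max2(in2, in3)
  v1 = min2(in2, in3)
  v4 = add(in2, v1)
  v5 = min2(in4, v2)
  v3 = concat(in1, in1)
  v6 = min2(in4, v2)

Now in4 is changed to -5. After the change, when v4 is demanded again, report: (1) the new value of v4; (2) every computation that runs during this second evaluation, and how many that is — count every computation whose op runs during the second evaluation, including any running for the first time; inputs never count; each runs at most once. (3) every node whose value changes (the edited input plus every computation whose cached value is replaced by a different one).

First evaluation (everything demanded from the output):
  v1 = min2(5, -2) = -2
  v4 = add(5, -2) = 3

Propagation after the edit:
  in4 feeds no computation that the output demands — nothing is marked dirty and nothing runs.

Key observation: in4 is never demanded by the output, so the edit triggers no recomputation at all.

New value of v4: 3.
Computations that run: none — 0 in total.
Values that change: in4.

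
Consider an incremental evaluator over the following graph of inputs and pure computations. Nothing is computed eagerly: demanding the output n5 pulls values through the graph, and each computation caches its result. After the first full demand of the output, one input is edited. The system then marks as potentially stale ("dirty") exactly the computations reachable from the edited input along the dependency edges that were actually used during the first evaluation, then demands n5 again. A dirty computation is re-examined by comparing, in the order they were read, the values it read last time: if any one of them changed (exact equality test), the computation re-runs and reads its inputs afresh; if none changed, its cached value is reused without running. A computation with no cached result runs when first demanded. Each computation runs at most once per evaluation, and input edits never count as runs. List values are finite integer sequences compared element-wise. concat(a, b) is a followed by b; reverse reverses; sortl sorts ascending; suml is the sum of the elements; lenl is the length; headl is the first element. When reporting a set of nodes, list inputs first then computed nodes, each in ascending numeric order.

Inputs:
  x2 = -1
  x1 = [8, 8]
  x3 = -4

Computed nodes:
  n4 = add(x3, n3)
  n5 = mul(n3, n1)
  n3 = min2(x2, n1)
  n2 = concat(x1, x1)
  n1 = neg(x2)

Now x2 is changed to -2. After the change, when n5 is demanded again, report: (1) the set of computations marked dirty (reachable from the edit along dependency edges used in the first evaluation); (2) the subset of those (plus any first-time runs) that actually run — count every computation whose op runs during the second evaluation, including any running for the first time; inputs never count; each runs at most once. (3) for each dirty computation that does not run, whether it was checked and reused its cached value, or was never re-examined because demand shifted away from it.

Dirty set: n1, n3, n5.
Run set: n1, n3, n5 (3 run).
All dirty computations ended up running.

Initial pass — values computed on the first demand:
  n1 = neg(-1) = 1
  n3 = min2(-1, 1) = -1
  n5 = mul(-1, 1) = -1

Second demand — change propagation:
  n1: re-runs because x2 -1->-2; new result 2.
  n3: re-runs because x2 -1->-2; n1 1->2; new result -2.
  n5: re-runs because n3 -1->-2; n1 1->2; new result -4.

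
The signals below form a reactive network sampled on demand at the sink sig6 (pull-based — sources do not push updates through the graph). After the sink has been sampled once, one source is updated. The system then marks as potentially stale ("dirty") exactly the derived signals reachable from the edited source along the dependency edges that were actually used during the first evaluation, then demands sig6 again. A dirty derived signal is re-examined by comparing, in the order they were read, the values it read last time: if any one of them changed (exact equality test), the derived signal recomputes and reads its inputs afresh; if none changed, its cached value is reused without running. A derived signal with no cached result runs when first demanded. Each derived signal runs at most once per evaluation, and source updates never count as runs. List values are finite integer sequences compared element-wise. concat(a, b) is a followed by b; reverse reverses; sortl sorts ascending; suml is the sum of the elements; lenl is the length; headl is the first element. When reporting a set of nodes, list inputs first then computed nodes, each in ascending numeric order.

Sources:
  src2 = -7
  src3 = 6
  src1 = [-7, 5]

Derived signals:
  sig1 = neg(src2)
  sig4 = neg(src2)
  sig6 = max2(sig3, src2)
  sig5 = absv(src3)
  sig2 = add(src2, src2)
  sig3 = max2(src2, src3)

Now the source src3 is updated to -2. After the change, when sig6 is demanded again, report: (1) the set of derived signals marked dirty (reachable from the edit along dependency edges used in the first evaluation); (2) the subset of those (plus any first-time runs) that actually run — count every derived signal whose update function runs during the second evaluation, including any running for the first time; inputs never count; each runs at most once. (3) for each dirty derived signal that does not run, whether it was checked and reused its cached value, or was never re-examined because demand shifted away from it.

Dirty set: sig3, sig6.
Run set: sig3, sig6 (2 run).
All dirty derived signals ended up running.

Initial pass — values computed on the first demand:
  sig3 = max2(-7, 6) = 6
  sig6 = max2(6, -7) = 6

Second demand — change propagation:
  sig3: re-runs because src3 6->-2; new result -2.
  sig6: re-runs because sig3 6->-2; new result -2.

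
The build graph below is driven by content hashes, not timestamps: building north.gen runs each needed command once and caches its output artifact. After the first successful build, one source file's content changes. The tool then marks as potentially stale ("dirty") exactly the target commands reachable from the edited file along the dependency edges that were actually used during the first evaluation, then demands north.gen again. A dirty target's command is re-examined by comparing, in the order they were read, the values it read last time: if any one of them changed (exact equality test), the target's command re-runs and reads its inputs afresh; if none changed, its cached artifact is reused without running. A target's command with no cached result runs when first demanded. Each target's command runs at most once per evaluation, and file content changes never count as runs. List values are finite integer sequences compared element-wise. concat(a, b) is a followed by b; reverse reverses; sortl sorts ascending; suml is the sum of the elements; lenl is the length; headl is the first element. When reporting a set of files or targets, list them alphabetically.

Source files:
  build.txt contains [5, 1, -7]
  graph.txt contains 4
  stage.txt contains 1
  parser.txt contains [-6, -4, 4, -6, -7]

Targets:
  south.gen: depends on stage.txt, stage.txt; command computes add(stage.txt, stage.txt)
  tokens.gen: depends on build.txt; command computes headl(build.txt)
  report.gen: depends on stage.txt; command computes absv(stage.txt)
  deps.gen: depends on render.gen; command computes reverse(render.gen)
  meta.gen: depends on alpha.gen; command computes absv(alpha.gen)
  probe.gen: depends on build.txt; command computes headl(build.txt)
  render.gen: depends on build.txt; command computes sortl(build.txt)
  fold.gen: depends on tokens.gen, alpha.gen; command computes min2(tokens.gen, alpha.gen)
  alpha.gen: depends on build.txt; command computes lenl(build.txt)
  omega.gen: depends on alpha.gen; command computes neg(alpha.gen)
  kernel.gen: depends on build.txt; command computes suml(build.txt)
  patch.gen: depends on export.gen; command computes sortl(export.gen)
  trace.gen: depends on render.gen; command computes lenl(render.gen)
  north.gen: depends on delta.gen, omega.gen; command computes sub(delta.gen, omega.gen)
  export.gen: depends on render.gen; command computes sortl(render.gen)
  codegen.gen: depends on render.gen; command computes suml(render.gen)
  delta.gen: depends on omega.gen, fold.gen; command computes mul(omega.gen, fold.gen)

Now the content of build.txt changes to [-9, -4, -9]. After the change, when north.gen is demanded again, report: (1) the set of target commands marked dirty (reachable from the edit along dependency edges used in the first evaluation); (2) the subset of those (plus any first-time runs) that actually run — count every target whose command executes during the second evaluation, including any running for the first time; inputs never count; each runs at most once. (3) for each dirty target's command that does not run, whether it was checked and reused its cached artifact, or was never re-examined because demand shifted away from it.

Initial pass — values computed on the first demand:
  alpha.gen = lenl([5, 1, -7]) = 3
  omega.gen = neg(3) = -3
  tokens.gen = headl([5, 1, -7]) = 5
  fold.gen = min2(5, 3) = 3
  delta.gen = mul(-3, 3) = -9
  north.gen = sub(-9, -3) = -6

Second demand — change propagation:
  alpha.gen: re-runs because build.txt [5, 1, -7]->[-9, -4, -9]; new result 3 (unchanged).
  omega.gen: re-examined; everything it read last time is the same (alpha.gen unchanged) — cache -3 kept, no run.
  tokens.gen: re-runs because build.txt [5, 1, -7]->[-9, -4, -9]; new result -9.
  fold.gen: re-runs because tokens.gen 5->-9; new result -9.
  delta.gen: re-runs because fold.gen 3->-9; new result 27.
  north.gen: re-runs because delta.gen -9->27; new result 30.

The important point: at omega.gen every value read last time is unchanged, so the dirty flag clears without a run.

Dirty set: alpha.gen, delta.gen, fold.gen, north.gen, omega.gen, tokens.gen.
Run set: alpha.gen, delta.gen, fold.gen, north.gen, tokens.gen (5 run).
Re-examined without running (cache reused): omega.gen.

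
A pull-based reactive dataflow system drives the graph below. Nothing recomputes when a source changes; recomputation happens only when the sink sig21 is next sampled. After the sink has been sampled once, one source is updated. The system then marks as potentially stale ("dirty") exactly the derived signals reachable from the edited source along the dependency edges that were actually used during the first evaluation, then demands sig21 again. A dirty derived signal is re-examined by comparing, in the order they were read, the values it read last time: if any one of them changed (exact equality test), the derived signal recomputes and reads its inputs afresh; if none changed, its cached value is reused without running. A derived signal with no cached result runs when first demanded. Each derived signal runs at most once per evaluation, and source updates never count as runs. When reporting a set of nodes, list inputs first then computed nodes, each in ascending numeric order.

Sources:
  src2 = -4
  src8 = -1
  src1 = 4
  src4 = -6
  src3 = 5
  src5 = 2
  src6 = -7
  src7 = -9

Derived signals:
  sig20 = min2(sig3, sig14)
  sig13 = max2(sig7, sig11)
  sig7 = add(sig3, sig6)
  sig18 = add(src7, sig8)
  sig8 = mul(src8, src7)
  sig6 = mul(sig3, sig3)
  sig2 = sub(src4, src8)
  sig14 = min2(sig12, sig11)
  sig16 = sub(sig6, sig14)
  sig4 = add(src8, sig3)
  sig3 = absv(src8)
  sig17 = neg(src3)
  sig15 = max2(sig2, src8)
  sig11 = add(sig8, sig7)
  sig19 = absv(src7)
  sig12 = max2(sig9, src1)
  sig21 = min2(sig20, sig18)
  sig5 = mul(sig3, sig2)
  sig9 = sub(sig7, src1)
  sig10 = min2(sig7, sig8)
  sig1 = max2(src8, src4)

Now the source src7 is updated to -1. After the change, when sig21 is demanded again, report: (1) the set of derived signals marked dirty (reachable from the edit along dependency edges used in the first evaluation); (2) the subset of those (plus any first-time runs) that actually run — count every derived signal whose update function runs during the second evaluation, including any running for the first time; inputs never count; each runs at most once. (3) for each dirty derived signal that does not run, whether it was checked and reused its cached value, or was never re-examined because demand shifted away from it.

Marked dirty: sig8, sig11, sig14, sig18, sig20, sig21.
Derived signals that run: sig8, sig11, sig14, sig18, sig20 — 5 in total.
Checked but reused from cache: sig21.
Key observation: the cutoff stops propagation at sig21 — its inputs' values are unchanged, so it reuses its cache.

First evaluation (everything demanded from the output):
  sig3 = absv(-1) = 1
  sig6 = mul(1, 1) = 1
  sig7 = add(1, 1) = 2
  sig8 = mul(-1, -9) = 9
  sig9 = sub(2, 4) = -2
  sig11 = add(9, 2) = 11
  sig12 = max2(-2, 4) = 4
  sig14 = min2(4, 11) = 4
  sig18 = add(-9, 9) = 0
  sig20 = min2(1, 4) = 1
  sig21 = min2(1, 0) = 0

Propagation after the edit:
  sig8: runs — src7 -9->-1; result 1.
  sig11: runs — sig8 9->1; result 3.
  sig14: runs — sig11 11->3; result 3.
  sig18: runs — src7 -9->-1; sig8 9->1; result 0 (same value as before).
  sig20: runs — sig14 4->3; result 1 (same value as before).
  sig21: checked — values it read are unchanged (sig20 unchanged, sig18 unchanged); reused cached 0 without running.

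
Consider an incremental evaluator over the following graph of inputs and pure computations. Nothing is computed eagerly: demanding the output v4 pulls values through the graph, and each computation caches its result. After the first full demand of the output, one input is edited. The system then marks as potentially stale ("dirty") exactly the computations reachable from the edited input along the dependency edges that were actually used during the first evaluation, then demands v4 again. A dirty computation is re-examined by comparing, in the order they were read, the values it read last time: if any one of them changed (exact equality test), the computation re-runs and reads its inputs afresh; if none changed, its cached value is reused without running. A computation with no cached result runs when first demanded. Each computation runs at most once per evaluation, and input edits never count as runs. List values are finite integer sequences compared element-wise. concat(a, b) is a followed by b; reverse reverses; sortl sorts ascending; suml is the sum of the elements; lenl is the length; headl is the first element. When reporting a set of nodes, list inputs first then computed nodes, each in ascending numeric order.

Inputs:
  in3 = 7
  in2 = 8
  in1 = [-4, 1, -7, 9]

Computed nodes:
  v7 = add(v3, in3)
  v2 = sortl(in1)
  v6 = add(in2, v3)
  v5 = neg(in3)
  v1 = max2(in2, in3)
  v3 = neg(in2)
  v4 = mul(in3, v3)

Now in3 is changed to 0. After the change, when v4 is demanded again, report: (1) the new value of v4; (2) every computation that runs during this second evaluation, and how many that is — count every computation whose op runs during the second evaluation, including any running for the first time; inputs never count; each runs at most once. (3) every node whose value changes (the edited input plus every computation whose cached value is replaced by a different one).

Initial pass — values computed on the first demand:
  v3 = neg(8) = -8
  v4 = mul(7, -8) = -56

Second demand — change propagation:
  v4: re-runs because in3 7->0; new result 0.

v4 now evaluates to 0.
Run set: v4 (1 run).
Changed values: in3, v4.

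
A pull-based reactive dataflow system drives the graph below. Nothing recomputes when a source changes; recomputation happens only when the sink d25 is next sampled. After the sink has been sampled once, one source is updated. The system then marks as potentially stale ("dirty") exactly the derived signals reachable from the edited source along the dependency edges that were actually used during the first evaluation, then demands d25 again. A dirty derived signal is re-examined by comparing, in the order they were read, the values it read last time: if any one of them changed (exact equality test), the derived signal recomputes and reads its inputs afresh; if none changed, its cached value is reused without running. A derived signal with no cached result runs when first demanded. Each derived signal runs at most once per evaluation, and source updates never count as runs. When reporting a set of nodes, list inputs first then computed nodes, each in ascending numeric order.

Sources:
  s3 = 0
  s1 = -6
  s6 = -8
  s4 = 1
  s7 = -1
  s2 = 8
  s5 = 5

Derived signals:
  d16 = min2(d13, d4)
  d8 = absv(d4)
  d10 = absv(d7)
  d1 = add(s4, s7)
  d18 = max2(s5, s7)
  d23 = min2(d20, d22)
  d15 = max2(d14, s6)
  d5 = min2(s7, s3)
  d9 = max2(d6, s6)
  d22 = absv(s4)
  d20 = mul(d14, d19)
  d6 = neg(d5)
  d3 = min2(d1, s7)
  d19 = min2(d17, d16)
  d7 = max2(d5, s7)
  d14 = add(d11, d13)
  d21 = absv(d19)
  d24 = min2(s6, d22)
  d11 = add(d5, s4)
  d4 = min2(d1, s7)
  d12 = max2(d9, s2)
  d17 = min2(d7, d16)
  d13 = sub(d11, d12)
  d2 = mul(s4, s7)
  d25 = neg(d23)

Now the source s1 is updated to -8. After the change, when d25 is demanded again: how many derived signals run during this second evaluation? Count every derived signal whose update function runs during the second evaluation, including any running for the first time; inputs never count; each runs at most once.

Derived signals that run: none — 0 in total.
Key observation: s1 is never demanded by the output, so the edit triggers no recomputation at all.

First evaluation (everything demanded from the output):
  d1 = add(1, -1) = 0
  d4 = min2(0, -1) = -1
  d5 = min2(-1, 0) = -1
  d6 = neg(-1) = 1
  d7 = max2(-1, -1) = -1
  d9 = max2(1, -8) = 1
  d11 = add(-1, 1) = 0
  d12 = max2(1, 8) = 8
  d13 = sub(0, 8) = -8
  d14 = add(0, -8) = -8
  d16 = min2(-8, -1) = -8
  d17 = min2(-1, -8) = -8
  d19 = min2(-8, -8) = -8
  d20 = mul(-8, -8) = 64
  d22 = absv(1) = 1
  d23 = min2(64, 1) = 1
  d25 = neg(1) = -1

Propagation after the edit:
  s1 feeds no computation that the output demands — nothing is marked dirty and nothing runs.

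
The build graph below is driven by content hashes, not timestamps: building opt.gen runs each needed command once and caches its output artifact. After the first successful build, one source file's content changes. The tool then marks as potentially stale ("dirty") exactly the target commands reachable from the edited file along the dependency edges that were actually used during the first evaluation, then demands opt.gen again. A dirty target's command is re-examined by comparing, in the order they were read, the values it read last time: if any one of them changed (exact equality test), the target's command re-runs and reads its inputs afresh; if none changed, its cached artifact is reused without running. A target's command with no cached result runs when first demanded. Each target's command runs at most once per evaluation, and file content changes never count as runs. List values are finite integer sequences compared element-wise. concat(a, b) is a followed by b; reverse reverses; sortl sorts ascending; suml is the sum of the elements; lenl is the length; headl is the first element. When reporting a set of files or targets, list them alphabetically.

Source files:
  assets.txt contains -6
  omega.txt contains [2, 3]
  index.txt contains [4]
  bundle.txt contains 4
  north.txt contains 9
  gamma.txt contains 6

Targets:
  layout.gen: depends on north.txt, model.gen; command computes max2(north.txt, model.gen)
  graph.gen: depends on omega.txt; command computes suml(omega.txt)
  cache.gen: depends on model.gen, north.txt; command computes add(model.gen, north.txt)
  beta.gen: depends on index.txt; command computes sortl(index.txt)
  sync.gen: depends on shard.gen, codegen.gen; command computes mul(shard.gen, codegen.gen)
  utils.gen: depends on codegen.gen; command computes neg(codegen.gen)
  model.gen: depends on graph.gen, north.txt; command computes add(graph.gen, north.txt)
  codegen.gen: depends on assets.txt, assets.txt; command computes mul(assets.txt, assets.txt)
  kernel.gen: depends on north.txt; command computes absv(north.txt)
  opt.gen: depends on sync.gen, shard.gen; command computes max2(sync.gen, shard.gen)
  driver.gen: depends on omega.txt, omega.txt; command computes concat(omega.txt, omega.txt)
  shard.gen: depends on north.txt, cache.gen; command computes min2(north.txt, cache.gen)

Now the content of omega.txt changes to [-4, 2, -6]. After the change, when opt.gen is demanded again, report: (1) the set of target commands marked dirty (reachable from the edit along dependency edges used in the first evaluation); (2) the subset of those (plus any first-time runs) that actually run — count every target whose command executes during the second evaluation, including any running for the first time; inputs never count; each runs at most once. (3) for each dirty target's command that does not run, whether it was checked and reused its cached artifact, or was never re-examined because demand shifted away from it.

Dirty set: cache.gen, graph.gen, model.gen, opt.gen, shard.gen, sync.gen.
Run set: cache.gen, graph.gen, model.gen, shard.gen (4 run).
Re-examined without running (cache reused): opt.gen, sync.gen.
The important point: shard.gen recomputes to an identical value, and the output ends up unchanged.

Initial pass — values computed on the first demand:
  codegen.gen = mul(-6, -6) = 36
  graph.gen = suml([2, 3]) = 5
  model.gen = add(5, 9) = 14
  cache.gen = add(14, 9) = 23
  shard.gen = min2(9, 23) = 9
  sync.gen = mul(9, 36) = 324
  opt.gen = max2(324, 9) = 324

Second demand — change propagation:
  graph.gen: re-runs because omega.txt [2, 3]->[-4, 2, -6]; new result -8.
  model.gen: re-runs because graph.gen 5->-8; new result 1.
  cache.gen: re-runs because model.gen 14->1; new result 10.
  shard.gen: re-runs because cache.gen 23->10; new result 9 (unchanged).
  sync.gen: re-examined; everything it read last time is the same (shard.gen unchanged, codegen.gen unchanged) — cache 324 kept, no run.
  opt.gen: re-examined; everything it read last time is the same (sync.gen unchanged, shard.gen unchanged) — cache 324 kept, no run.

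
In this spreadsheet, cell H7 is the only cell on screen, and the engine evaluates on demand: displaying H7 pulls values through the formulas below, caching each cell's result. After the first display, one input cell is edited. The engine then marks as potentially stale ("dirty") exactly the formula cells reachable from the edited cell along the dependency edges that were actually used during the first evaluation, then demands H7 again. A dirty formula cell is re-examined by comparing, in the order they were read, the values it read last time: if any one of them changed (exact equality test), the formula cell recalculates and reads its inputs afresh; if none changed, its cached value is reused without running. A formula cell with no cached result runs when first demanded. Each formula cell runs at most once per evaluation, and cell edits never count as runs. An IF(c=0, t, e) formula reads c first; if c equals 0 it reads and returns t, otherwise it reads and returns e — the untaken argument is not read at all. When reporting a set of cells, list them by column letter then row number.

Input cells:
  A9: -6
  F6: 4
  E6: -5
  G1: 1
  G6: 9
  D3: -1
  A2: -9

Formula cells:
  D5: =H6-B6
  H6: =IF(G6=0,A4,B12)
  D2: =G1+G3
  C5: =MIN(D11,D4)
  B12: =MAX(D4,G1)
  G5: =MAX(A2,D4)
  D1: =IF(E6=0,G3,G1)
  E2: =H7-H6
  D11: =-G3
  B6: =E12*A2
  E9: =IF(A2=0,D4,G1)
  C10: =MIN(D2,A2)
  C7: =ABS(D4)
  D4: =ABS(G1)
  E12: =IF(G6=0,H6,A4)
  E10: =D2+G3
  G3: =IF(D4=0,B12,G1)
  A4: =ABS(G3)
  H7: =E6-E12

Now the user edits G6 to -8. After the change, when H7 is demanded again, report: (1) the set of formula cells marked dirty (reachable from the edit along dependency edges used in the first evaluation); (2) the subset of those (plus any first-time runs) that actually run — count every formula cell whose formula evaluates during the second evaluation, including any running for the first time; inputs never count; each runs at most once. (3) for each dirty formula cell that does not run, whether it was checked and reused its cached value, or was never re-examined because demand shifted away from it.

Dirty set: E12, H7.
Run set: E12 (1 run).
Re-examined without running (cache reused): H7.
The important point: E12 recomputes to an identical value, and the output ends up unchanged.

Initial pass — values computed on the first demand:
  D4 = ABS(1) = 1
  G3 = IF(D4=0: D4=1 -> else branch G1) = 1
  A4 = ABS(1) = 1
  E12 = IF(G6=0: G6=9 -> else branch A4) = 1
  H7 = -5 - 1 = -6

Second demand — change propagation:
  E12: re-runs because G6 9->-8; new result 1 (unchanged).
  H7: re-examined; everything it read last time is the same (E6 unchanged, E12 unchanged) — cache -6 kept, no run.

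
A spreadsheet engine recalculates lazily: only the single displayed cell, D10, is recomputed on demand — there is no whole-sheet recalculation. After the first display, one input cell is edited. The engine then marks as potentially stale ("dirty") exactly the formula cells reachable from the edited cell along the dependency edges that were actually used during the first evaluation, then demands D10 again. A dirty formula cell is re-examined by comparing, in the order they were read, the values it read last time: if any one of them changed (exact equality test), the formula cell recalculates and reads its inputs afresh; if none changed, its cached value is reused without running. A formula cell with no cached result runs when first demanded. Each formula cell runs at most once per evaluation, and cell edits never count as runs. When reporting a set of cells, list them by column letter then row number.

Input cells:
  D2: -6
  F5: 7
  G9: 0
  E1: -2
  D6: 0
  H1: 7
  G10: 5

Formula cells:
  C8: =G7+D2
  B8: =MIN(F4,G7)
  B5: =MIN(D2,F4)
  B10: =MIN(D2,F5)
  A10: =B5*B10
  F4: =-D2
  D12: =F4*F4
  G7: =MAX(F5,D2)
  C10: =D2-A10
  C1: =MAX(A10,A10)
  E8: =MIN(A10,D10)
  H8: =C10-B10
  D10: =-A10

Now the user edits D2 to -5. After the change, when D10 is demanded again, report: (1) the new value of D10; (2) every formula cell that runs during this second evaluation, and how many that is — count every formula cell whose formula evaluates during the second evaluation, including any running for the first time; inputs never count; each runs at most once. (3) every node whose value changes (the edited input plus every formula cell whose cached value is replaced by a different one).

First evaluation (everything demanded from the output):
  B10 = MIN(-6, 7) = -6
  F4 = -(-6) = 6
  B5 = MIN(-6, 6) = -6
  A10 = -6 * -6 = 36
  D10 = -(36) = -36

Propagation after the edit:
  B10: runs — D2 -6->-5; result -5.
  F4: runs — D2 -6->-5; result 5.
  B5: runs — D2 -6->-5; F4 6->5; result -5.
  A10: runs — B5 -6->-5; B10 -6->-5; result 25.
  D10: runs — A10 36->25; result -25.

New value of D10: -25.
Formula cells that run: A10, B5, B10, D10, F4 — 5 in total.
Values that change: A10, B5, B10, D2, D10, F4.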